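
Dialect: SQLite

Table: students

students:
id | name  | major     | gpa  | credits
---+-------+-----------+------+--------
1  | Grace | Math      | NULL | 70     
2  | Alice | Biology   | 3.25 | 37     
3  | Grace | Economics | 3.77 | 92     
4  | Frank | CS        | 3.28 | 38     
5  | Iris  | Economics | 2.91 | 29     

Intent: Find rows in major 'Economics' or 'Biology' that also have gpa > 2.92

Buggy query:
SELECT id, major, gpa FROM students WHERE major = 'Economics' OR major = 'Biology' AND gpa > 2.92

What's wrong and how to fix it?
Bug: AND binds tighter than OR, so this parses as major = 'Economics' OR (major = 'Biology' AND gpa > 2.92)

Fix: Add parentheses around the OR so the AND applies to both alternatives

Corrected query:
SELECT id, major, gpa FROM students WHERE (major = 'Economics' OR major = 'Biology') AND gpa > 2.92

Result:
id | major     | gpa 
---+-----------+-----
2  | Biology   | 3.25
3  | Economics | 3.77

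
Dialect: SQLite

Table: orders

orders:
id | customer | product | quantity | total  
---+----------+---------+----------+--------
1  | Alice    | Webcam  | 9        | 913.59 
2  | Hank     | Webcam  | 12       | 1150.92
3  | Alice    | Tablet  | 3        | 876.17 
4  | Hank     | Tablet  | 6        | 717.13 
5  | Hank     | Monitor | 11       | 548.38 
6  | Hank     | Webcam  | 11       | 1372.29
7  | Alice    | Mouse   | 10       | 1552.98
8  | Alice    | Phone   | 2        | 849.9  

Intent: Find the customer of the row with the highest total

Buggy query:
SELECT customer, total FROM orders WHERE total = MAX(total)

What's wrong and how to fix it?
Bug: WHERE is evaluated per row; an aggregate over the whole table isn't defined there

Fix: Wrap MAX in a scalar subquery so WHERE compares against a single value

Corrected query:
SELECT customer, total FROM orders WHERE total = (SELECT MAX(total) FROM orders)

Result:
customer | total  
---------+--------
Alice    | 1552.98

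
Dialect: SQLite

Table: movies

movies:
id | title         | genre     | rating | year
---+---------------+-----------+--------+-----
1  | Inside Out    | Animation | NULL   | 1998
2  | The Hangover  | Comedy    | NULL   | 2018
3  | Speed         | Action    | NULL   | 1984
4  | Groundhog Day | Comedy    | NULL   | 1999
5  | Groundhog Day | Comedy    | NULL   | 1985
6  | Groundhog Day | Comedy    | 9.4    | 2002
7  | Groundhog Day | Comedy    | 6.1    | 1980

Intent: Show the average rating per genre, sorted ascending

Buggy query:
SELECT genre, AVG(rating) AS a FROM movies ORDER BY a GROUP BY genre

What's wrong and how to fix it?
Bug: GROUP BY must precede ORDER BY

Fix: Reorder: SELECT … FROM … GROUP BY … ORDER BY …

Corrected query:
SELECT genre, AVG(rating) AS a FROM movies GROUP BY genre ORDER BY a

Result:
genre     | a   
----------+-----
Action    | NULL
Animation | NULL
Comedy    | 7.75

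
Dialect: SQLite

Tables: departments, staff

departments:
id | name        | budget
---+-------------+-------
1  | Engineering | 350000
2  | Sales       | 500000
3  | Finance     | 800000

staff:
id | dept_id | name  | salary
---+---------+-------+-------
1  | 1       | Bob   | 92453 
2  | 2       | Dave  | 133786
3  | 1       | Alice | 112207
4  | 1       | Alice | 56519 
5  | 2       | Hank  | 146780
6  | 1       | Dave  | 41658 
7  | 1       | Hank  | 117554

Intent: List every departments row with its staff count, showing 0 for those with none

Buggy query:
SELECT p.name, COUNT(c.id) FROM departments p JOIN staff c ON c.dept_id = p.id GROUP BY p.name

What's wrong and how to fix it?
Bug: INNER JOIN drops departments rows that have no matching staff rows

Fix: Use LEFT JOIN so parents without children still appear (COUNT(c.id) gives 0)

Corrected query:
SELECT p.name, COUNT(c.id) FROM departments p LEFT JOIN staff c ON c.dept_id = p.id GROUP BY p.name

Result:
name        | COUNT(c.id)
------------+------------
Engineering | 5          
Finance     | 0          
Sales       | 2          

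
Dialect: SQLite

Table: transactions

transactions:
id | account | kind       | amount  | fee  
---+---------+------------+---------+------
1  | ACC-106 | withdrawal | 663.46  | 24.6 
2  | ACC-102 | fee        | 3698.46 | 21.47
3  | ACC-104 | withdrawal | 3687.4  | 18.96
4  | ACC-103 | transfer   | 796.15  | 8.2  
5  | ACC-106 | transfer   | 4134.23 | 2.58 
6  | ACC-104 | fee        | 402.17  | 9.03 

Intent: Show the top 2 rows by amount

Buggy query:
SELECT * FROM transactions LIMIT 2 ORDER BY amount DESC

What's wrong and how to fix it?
Bug: ORDER BY cannot follow LIMIT; LIMIT is the final clause

Fix: Swap the clauses: ORDER BY first, then LIMIT

Corrected query:
SELECT * FROM transactions ORDER BY amount DESC LIMIT 2

Result:
id | account | kind     | amount  | fee  
---+---------+----------+---------+------
5  | ACC-106 | transfer | 4134.23 | 2.58 
2  | ACC-102 | fee      | 3698.46 | 21.47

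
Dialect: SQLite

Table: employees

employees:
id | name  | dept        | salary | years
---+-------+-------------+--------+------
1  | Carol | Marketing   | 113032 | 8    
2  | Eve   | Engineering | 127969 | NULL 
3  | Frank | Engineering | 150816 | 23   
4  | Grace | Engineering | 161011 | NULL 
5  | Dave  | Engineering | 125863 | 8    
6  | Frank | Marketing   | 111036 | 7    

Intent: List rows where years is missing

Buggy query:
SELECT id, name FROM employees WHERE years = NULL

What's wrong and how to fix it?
Bug: Comparing to NULL with '=' never matches; NULL = NULL is unknown, not true

Fix: Use IS NULL to test for NULL

Corrected query:
SELECT id, name FROM employees WHERE years IS NULL

Result:
id | name 
---+------
2  | Eve  
4  | Grace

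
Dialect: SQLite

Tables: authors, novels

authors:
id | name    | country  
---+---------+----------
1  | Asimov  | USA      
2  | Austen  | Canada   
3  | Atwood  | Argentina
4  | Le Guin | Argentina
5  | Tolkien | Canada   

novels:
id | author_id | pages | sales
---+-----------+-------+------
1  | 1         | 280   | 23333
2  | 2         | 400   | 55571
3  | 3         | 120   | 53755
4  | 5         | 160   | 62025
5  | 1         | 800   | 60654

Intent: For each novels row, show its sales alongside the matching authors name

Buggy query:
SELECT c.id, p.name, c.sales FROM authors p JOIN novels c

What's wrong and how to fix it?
Bug: JOIN with no ON clause produces a cartesian product; every novels row pairs with every authors row

Fix: Specify the join condition linking the foreign key to the parent id

Corrected query:
SELECT c.id, p.name, c.sales FROM authors p JOIN novels c ON c.author_id = p.id

Result:
id | name    | sales
---+---------+------
1  | Asimov  | 23333
2  | Austen  | 55571
3  | Atwood  | 53755
4  | Tolkien | 62025
5  | Asimov  | 60654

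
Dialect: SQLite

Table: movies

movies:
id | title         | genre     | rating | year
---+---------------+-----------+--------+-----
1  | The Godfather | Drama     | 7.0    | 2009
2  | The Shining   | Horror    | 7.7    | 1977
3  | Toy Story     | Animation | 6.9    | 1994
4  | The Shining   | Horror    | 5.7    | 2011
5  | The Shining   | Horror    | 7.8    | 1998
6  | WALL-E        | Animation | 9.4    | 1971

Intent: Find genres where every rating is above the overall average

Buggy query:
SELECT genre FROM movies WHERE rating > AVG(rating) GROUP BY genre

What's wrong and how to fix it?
Bug: AVG() is an aggregate; it can't sit directly in WHERE

Fix: Compute the overall average in a scalar subquery and compare each group's MIN against it in HAVING

Corrected query:
SELECT genre FROM movies GROUP BY genre HAVING MIN(rating) > (SELECT AVG(rating) FROM movies)

Result:
(no rows)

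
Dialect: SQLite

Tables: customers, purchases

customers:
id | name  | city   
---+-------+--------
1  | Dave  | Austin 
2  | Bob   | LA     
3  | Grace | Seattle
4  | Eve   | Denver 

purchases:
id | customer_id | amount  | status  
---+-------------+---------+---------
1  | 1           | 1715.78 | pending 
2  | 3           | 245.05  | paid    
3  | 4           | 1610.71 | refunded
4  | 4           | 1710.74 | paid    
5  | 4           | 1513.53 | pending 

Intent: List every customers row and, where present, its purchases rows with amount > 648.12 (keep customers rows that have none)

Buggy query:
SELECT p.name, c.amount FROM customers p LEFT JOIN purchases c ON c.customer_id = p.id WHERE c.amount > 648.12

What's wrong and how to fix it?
Bug: Filtering c.amount in WHERE discards the NULL rows produced by LEFT JOIN, turning it into an inner join

Fix: Move the right-table condition into the ON clause so unmatched parents are kept

Corrected query:
SELECT p.name, c.amount FROM customers p LEFT JOIN purchases c ON c.customer_id = p.id AND c.amount > 648.12

Result:
name  | amount 
------+--------
Dave  | 1715.78
Bob   | NULL   
Grace | NULL   
Eve   | 1513.53
Eve   | 1610.71
Eve   | 1710.74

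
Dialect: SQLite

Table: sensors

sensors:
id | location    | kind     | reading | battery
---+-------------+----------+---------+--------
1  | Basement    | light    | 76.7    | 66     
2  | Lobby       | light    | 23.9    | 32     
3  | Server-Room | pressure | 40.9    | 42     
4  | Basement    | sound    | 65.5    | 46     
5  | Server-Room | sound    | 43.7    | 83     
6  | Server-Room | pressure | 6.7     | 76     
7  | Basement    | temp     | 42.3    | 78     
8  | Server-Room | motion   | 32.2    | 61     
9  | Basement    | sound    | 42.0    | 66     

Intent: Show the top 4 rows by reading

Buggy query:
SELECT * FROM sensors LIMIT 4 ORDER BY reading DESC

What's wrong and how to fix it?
Bug: LIMIT must come after ORDER BY

Fix: Sort with ORDER BY, then apply LIMIT

Corrected query:
SELECT * FROM sensors ORDER BY reading DESC LIMIT 4

Result:
id | location    | kind  | reading | battery
---+-------------+-------+---------+--------
1  | Basement    | light | 76.7    | 66     
4  | Basement    | sound | 65.5    | 46     
5  | Server-Room | sound | 43.7    | 83     
7  | Basement    | temp  | 42.3    | 78     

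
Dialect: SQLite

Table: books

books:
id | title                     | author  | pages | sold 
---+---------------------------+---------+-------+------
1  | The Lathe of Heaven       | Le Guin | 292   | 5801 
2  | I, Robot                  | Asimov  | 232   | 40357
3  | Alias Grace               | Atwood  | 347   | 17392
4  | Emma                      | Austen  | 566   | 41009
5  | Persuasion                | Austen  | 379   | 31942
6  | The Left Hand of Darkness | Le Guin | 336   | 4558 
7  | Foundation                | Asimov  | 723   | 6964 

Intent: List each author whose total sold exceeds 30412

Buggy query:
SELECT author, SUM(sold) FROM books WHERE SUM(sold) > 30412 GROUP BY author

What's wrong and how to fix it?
Bug: WHERE runs before GROUP BY, so aggregates aren't available there

Fix: Move the aggregate condition to a HAVING clause

Corrected query:
SELECT author, SUM(sold) FROM books GROUP BY author HAVING SUM(sold) > 30412

Result:
author | SUM(sold)
-------+----------
Asimov | 47321    
Austen | 72951    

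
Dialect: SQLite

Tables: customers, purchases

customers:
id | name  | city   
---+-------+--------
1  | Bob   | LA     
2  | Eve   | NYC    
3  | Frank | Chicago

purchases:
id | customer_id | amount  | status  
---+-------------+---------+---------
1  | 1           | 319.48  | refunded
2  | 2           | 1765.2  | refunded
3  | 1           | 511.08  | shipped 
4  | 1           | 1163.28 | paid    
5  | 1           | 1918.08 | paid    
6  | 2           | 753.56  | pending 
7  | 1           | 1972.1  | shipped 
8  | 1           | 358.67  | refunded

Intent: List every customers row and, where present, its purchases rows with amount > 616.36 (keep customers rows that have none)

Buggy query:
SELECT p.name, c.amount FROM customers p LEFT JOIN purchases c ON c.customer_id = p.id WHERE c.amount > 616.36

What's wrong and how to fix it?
Bug: A WHERE condition on the right-hand table after LEFT JOIN drops unmatched parents

Fix: Move the right-table condition into the ON clause so unmatched parents are kept

Corrected query:
SELECT p.name, c.amount FROM customers p LEFT JOIN purchases c ON c.customer_id = p.id AND c.amount > 616.36

Result:
name  | amount 
------+--------
Bob   | 1163.28
Bob   | 1918.08
Bob   | 1972.1 
Eve   | 753.56 
Eve   | 1765.2 
Frank | NULL   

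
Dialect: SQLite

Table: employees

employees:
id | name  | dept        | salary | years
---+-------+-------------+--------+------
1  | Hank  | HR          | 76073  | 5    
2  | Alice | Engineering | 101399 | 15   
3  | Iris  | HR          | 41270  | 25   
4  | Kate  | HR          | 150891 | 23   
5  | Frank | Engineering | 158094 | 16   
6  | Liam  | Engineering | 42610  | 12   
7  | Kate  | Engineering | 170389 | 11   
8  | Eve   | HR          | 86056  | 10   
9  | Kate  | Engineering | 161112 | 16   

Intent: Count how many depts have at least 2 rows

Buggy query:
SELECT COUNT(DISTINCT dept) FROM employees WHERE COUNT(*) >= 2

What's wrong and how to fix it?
Bug: COUNT(*) cannot appear in WHERE; the per-group count doesn't exist yet

Fix: Use a subquery that GROUPs and filters with HAVING, then count its rows

Corrected query:
SELECT COUNT(*) FROM (SELECT dept FROM employees GROUP BY dept HAVING COUNT(*) >= 2)

Result:
COUNT(*)
--------
2       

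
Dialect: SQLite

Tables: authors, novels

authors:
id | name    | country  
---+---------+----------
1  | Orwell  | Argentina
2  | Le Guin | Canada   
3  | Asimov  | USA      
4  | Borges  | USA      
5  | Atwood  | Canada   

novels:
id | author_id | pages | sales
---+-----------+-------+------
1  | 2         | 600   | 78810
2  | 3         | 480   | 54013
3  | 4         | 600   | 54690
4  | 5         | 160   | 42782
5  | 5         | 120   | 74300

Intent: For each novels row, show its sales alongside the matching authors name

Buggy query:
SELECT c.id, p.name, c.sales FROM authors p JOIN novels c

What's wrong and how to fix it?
Bug: JOIN with no ON clause produces a cartesian product; every novels row pairs with every authors row

Fix: Specify the join condition linking the foreign key to the parent id

Corrected query:
SELECT c.id, p.name, c.sales FROM authors p JOIN novels c ON c.author_id = p.id

Result:
id | name    | sales
---+---------+------
1  | Le Guin | 78810
2  | Asimov  | 54013
3  | Borges  | 54690
4  | Atwood  | 42782
5  | Atwood  | 74300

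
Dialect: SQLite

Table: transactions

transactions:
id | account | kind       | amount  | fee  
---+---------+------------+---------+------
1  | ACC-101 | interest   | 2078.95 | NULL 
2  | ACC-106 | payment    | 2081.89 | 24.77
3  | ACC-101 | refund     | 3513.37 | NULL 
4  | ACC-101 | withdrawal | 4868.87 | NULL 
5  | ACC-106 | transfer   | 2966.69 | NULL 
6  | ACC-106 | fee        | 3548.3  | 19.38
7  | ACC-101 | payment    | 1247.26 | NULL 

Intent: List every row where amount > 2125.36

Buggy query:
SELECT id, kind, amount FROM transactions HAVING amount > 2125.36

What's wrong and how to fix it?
Bug: HAVING filters the output of aggregation, but this query has no GROUP BY and no aggregate functions, so SQLite rejects it (HAVING clause on a non-aggregate query); the condition here is per row

Fix: Replace HAVING with WHERE since the condition applies to individual rows

Corrected query:
SELECT id, kind, amount FROM transactions WHERE amount > 2125.36

Result:
id | kind       | amount 
---+------------+--------
3  | refund     | 3513.37
4  | withdrawal | 4868.87
5  | transfer   | 2966.69
6  | fee        | 3548.3 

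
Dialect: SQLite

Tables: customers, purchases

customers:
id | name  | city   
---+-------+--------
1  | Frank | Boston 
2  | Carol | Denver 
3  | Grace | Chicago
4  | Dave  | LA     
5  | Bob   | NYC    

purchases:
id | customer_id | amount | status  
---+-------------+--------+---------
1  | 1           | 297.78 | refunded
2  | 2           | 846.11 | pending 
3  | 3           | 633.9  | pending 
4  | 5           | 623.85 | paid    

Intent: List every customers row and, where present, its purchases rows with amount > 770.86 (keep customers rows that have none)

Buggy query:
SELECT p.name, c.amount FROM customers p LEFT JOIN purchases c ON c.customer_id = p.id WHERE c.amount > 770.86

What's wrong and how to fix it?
Bug: A WHERE condition on the right-hand table after LEFT JOIN drops unmatched parents

Fix: Move the right-table condition into the ON clause so unmatched parents are kept

Corrected query:
SELECT p.name, c.amount FROM customers p LEFT JOIN purchases c ON c.customer_id = p.id AND c.amount > 770.86

Result:
name  | amount
------+-------
Frank | NULL  
Carol | 846.11
Grace | NULL  
Dave  | NULL  
Bob   | NULL  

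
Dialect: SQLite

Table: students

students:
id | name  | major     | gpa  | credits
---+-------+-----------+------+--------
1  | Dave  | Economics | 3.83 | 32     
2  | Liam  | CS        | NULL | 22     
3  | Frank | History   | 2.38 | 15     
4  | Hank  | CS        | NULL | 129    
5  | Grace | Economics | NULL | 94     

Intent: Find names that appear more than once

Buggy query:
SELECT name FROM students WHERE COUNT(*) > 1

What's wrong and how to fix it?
Bug: COUNT(*) is an aggregate and cannot be used in WHERE

Fix: Group first, then use HAVING for the count condition

Corrected query:
SELECT name FROM students GROUP BY name HAVING COUNT(*) > 1

Result:
(no rows)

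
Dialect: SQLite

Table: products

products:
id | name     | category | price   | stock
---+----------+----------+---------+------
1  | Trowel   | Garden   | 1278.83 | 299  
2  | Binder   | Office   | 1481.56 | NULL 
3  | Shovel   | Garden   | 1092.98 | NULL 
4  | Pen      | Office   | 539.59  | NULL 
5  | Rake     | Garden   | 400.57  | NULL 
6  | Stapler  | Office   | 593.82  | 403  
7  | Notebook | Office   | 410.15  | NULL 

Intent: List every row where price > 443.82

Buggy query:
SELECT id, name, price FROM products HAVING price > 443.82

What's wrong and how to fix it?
Bug: This is a non-aggregate query (no GROUP BY, no aggregates), so in SQLite the HAVING clause is invalid here; a row-level condition belongs in WHERE

Fix: Use WHERE for row-level filtering

Corrected query:
SELECT id, name, price FROM products WHERE price > 443.82

Result:
id | name    | price  
---+---------+--------
1  | Trowel  | 1278.83
2  | Binder  | 1481.56
3  | Shovel  | 1092.98
4  | Pen     | 539.59 
6  | Stapler | 593.82 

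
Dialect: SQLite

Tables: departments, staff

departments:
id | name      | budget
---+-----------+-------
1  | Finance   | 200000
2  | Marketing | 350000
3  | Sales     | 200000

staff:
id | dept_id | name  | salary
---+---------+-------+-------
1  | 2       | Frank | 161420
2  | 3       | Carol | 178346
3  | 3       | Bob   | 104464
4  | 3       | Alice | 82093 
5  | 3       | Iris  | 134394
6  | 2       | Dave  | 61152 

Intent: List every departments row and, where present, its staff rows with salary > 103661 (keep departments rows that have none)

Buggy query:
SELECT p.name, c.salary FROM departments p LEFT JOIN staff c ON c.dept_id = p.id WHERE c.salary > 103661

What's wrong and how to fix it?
Bug: A WHERE condition on the right-hand table after LEFT JOIN drops unmatched parents

Fix: Put 'c.salary > 103661' in the JOIN's ON clause instead of WHERE

Corrected query:
SELECT p.name, c.salary FROM departments p LEFT JOIN staff c ON c.dept_id = p.id AND c.salary > 103661

Result:
name      | salary
----------+-------
Finance   | NULL  
Marketing | 161420
Sales     | 104464
Sales     | 134394
Sales     | 178346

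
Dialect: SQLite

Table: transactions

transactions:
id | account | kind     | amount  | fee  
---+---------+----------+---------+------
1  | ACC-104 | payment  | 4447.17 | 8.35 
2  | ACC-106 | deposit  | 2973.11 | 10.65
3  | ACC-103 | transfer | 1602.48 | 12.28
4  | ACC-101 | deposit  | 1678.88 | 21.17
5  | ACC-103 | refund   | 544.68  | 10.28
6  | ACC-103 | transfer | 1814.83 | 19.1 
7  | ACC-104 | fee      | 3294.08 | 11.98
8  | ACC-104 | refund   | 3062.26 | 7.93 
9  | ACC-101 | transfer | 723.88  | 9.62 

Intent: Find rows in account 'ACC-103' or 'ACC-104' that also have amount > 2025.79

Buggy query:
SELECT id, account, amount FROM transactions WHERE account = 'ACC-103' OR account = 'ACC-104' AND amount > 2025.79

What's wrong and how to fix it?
Bug: AND binds tighter than OR, so this parses as account = 'ACC-103' OR (account = 'ACC-104' AND amount > 2025.79)

Fix: Group the OR with parentheses (or use IN), then AND the threshold

Corrected query:
SELECT id, account, amount FROM transactions WHERE (account = 'ACC-103' OR account = 'ACC-104') AND amount > 2025.79

Result:
id | account | amount 
---+---------+--------
1  | ACC-104 | 4447.17
7  | ACC-104 | 3294.08
8  | ACC-104 | 3062.26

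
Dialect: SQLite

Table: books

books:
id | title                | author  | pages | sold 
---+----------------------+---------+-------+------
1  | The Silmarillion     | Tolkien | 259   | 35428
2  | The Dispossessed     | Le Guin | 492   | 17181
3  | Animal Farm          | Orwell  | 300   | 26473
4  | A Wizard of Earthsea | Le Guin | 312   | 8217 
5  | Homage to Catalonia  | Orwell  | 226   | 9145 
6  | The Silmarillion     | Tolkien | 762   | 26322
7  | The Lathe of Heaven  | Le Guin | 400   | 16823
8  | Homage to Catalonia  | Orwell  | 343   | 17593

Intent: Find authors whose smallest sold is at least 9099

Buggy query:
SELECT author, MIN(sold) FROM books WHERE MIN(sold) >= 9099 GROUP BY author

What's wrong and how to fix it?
Bug: Aggregates like MIN are computed per group after WHERE runs

Fix: Replace WHERE with HAVING after the GROUP BY

Corrected query:
SELECT author, MIN(sold) FROM books GROUP BY author HAVING MIN(sold) >= 9099

Result:
author  | MIN(sold)
--------+----------
Orwell  | 9145     
Tolkien | 26322    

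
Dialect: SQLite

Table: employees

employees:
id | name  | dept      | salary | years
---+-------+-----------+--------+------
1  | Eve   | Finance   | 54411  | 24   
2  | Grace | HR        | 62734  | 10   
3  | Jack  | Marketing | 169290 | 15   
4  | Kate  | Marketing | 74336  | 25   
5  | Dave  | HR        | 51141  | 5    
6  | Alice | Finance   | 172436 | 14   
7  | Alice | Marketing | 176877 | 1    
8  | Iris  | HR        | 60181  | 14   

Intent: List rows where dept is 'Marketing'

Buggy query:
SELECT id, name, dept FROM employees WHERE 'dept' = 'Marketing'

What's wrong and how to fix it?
Bug: Single quotes denote string literals in SQL; the column name is being compared as a constant string

Fix: Remove the quotes around the column name (or use double quotes for an identifier)

Corrected query:
SELECT id, name, dept FROM employees WHERE dept = 'Marketing'

Result:
id | name  | dept     
---+-------+----------
3  | Jack  | Marketing
4  | Kate  | Marketing
7  | Alice | Marketing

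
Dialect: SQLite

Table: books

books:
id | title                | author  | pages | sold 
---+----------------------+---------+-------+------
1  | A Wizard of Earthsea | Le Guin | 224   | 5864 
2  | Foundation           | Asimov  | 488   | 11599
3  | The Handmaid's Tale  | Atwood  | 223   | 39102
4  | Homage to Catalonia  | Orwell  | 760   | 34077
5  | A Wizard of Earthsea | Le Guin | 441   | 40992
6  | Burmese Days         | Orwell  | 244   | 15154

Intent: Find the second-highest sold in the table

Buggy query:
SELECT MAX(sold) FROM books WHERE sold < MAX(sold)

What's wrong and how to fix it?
Bug: The inner MAX is an aggregate inside WHERE, which is not allowed

Fix: Put the inner MAX in a scalar subquery

Corrected query:
SELECT MAX(sold) FROM books WHERE sold < (SELECT MAX(sold) FROM books)

Result:
MAX(sold)
---------
39102    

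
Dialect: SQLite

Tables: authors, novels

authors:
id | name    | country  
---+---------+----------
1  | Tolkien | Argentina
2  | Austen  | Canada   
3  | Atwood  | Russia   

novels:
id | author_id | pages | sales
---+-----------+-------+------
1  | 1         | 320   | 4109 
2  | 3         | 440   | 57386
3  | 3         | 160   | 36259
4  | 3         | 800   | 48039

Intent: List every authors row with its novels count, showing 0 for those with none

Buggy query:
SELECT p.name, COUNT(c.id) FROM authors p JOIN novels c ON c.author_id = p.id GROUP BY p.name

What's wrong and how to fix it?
Bug: INNER JOIN drops authors rows that have no matching novels rows

Fix: Use LEFT JOIN so parents without children still appear (COUNT(c.id) gives 0)

Corrected query:
SELECT p.name, COUNT(c.id) FROM authors p LEFT JOIN novels c ON c.author_id = p.id GROUP BY p.name

Result:
name    | COUNT(c.id)
--------+------------
Atwood  | 3          
Austen  | 0          
Tolkien | 1          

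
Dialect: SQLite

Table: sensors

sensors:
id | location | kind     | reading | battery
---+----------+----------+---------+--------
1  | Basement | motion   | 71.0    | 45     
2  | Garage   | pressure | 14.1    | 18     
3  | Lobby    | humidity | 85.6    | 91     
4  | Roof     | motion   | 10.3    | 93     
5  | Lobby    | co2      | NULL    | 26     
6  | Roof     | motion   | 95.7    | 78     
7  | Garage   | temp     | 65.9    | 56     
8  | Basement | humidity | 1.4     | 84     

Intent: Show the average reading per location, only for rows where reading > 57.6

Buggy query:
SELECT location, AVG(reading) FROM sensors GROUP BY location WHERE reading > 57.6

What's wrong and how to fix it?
Bug: WHERE cannot follow GROUP BY

Fix: Move the WHERE clause before GROUP BY

Corrected query:
SELECT location, AVG(reading) FROM sensors WHERE reading > 57.6 GROUP BY location

Result:
location | AVG(reading)
---------+-------------
Basement | 71          
Garage   | 65.9        
Lobby    | 85.6        
Roof     | 95.7        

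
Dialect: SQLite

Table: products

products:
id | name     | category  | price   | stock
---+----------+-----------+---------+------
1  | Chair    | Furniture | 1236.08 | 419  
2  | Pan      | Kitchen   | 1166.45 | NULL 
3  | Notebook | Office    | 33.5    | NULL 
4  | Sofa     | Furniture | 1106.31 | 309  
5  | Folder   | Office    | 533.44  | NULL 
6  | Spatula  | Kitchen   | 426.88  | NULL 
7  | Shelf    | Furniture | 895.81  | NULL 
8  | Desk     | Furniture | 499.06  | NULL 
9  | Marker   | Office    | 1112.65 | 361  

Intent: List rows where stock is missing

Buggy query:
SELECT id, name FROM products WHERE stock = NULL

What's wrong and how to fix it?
Bug: Comparing to NULL with '=' never matches; NULL = NULL is unknown, not true

Fix: Use IS NULL to test for NULL

Corrected query:
SELECT id, name FROM products WHERE stock IS NULL

Result:
id | name    
---+---------
2  | Pan     
3  | Notebook
5  | Folder  
6  | Spatula 
7  | Shelf   
8  | Desk    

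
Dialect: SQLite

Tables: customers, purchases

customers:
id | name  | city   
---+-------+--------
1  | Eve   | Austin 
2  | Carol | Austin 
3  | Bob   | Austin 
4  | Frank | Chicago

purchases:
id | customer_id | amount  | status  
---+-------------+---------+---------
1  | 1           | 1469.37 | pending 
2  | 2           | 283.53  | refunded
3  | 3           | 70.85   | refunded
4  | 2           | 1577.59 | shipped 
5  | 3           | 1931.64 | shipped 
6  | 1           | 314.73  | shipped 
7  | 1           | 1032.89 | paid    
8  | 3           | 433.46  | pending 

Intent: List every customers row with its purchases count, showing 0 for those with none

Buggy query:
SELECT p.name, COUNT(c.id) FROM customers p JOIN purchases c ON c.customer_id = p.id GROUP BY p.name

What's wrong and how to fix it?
Bug: An inner join excludes parents with zero children

Fix: Switch to LEFT JOIN to retain unmatched parent rows

Corrected query:
SELECT p.name, COUNT(c.id) FROM customers p LEFT JOIN purchases c ON c.customer_id = p.id GROUP BY p.name

Result:
name  | COUNT(c.id)
------+------------
Bob   | 3          
Carol | 2          
Eve   | 3          
Frank | 0          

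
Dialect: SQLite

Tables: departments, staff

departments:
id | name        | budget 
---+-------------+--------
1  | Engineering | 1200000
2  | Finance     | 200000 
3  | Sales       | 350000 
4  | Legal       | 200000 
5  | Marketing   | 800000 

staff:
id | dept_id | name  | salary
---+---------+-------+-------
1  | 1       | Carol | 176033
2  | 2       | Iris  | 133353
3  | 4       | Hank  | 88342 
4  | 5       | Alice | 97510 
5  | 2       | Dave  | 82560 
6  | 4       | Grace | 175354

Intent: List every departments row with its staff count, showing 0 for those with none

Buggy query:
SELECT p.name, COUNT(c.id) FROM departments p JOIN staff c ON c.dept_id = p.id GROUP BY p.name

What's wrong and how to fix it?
Bug: An inner join excludes parents with zero children

Fix: Use LEFT JOIN so parents without children still appear (COUNT(c.id) gives 0)

Corrected query:
SELECT p.name, COUNT(c.id) FROM departments p LEFT JOIN staff c ON c.dept_id = p.id GROUP BY p.name

Result:
name        | COUNT(c.id)
------------+------------
Engineering | 1          
Finance     | 2          
Legal       | 2          
Marketing   | 1          
Sales       | 0          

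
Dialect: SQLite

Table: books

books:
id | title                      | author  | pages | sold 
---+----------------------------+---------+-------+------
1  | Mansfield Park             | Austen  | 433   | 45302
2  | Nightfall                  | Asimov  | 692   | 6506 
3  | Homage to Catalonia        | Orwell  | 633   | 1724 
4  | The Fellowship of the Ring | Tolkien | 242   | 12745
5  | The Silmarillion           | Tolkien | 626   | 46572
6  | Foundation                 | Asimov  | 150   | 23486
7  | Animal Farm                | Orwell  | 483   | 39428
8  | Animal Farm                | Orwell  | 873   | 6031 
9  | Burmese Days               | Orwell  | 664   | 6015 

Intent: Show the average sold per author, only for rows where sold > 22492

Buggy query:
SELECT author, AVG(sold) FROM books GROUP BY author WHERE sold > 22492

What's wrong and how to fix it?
Bug: Row-level WHERE must come before GROUP BY in the clause order

Fix: Move the WHERE clause before GROUP BY

Corrected query:
SELECT author, AVG(sold) FROM books WHERE sold > 22492 GROUP BY author

Result:
author  | AVG(sold)
--------+----------
Asimov  | 23486    
Austen  | 45302    
Orwell  | 39428    
Tolkien | 46572    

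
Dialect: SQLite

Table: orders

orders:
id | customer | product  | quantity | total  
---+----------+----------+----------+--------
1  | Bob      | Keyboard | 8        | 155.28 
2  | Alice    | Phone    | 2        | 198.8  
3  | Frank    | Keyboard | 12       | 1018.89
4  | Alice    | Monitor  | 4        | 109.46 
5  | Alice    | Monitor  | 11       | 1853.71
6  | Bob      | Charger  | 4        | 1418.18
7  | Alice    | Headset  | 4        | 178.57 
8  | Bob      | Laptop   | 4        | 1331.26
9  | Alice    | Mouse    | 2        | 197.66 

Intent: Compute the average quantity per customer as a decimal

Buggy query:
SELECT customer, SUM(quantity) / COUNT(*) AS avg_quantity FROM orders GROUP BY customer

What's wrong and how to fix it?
Bug: Both operands are integers, so '/' performs integer division and truncates

Fix: Cast one side to REAL so the division keeps the fractional part

Corrected query:
SELECT customer, SUM(quantity) * 1.0 / COUNT(*) AS avg_quantity FROM orders GROUP BY customer

Result:
customer | avg_quantity
---------+-------------
Alice    | 4.6         
Bob      | 5.333333    
Frank    | 12          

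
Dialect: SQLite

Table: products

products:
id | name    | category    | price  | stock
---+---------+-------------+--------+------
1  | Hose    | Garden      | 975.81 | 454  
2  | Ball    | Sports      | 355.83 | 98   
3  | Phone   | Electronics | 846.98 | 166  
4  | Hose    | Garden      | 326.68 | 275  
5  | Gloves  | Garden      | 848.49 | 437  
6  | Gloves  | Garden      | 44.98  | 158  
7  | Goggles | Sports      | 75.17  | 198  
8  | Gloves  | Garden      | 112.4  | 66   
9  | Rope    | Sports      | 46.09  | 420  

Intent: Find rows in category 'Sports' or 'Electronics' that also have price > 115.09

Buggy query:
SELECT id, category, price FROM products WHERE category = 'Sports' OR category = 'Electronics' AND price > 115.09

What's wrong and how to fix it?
Bug: AND binds tighter than OR, so this parses as category = 'Sports' OR (category = 'Electronics' AND price > 115.09)

Fix: Group the OR with parentheses (or use IN), then AND the threshold

Corrected query:
SELECT id, category, price FROM products WHERE (category = 'Sports' OR category = 'Electronics') AND price > 115.09

Result:
id | category    | price 
---+-------------+-------
2  | Sports      | 355.83
3  | Electronics | 846.98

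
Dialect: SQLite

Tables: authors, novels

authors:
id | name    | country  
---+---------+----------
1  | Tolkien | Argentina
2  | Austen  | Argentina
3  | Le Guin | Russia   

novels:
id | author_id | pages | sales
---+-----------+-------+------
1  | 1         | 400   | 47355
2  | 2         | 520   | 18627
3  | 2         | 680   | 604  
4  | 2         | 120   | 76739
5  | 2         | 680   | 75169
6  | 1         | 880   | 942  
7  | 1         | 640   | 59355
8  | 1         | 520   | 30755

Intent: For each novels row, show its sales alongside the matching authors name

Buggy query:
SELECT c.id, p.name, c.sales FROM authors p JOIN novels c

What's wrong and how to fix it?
Bug: JOIN with no ON clause produces a cartesian product; every novels row pairs with every authors row

Fix: Add ON c.author_id = p.id to the JOIN

Corrected query:
SELECT c.id, p.name, c.sales FROM authors p JOIN novels c ON c.author_id = p.id

Result:
id | name    | sales
---+---------+------
1  | Tolkien | 47355
2  | Austen  | 18627
3  | Austen  | 604  
4  | Austen  | 76739
5  | Austen  | 75169
6  | Tolkien | 942  
7  | Tolkien | 59355
8  | Tolkien | 30755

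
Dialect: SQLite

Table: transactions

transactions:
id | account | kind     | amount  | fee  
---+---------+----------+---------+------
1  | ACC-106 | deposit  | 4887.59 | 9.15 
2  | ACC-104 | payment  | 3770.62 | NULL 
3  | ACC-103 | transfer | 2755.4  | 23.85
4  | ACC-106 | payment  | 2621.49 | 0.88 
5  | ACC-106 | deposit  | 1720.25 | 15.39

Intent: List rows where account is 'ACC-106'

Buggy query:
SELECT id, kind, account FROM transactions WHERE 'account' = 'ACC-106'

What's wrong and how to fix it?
Bug: Single quotes denote string literals in SQL; the column name is being compared as a constant string

Fix: Reference the column as account without single quotes

Corrected query:
SELECT id, kind, account FROM transactions WHERE account = 'ACC-106'

Result:
id | kind    | account
---+---------+--------
1  | deposit | ACC-106
4  | payment | ACC-106
5  | deposit | ACC-106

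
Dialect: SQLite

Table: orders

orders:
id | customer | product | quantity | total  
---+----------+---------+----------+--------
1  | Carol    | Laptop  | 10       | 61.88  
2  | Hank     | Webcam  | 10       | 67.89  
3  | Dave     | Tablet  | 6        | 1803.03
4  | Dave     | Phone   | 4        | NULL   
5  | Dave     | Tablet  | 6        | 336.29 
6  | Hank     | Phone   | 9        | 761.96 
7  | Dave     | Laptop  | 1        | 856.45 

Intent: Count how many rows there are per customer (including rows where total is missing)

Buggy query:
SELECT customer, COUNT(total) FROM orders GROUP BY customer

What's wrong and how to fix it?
Bug: COUNT(column) counts non-NULL values only; rows with NULL total aren't counted

Fix: Replace COUNT(total) with COUNT(*)

Corrected query:
SELECT customer, COUNT(*) FROM orders GROUP BY customer

Result:
customer | COUNT(*)
---------+---------
Carol    | 1       
Dave     | 4       
Hank     | 2       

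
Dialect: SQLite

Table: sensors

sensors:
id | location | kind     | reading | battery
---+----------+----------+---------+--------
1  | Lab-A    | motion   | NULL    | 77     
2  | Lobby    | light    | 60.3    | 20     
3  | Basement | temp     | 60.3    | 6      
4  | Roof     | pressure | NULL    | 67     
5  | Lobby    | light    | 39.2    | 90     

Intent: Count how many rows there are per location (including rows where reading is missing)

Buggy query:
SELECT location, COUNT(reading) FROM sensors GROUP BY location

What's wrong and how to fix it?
Bug: COUNT(column) counts non-NULL values only; rows with NULL reading aren't counted

Fix: Use COUNT(*) to count all rows regardless of NULL

Corrected query:
SELECT location, COUNT(*) FROM sensors GROUP BY location

Result:
location | COUNT(*)
---------+---------
Basement | 1       
Lab-A    | 1       
Lobby    | 2       
Roof     | 1       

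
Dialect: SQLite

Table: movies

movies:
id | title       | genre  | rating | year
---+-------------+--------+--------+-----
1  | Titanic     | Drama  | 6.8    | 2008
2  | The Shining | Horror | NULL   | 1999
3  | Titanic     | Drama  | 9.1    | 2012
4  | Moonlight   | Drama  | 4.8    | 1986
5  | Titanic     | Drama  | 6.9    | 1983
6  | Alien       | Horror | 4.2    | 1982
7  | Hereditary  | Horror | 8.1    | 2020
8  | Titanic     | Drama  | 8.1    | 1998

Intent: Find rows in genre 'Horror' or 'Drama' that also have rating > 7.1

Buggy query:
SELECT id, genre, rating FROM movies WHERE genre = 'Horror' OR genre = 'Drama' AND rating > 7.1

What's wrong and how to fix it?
Bug: AND binds tighter than OR, so this parses as genre = 'Horror' OR (genre = 'Drama' AND rating > 7.1)

Fix: Group the OR with parentheses (or use IN), then AND the threshold

Corrected query:
SELECT id, genre, rating FROM movies WHERE (genre = 'Horror' OR genre = 'Drama') AND rating > 7.1

Result:
id | genre  | rating
---+--------+-------
3  | Drama  | 9.1   
7  | Horror | 8.1   
8  | Drama  | 8.1   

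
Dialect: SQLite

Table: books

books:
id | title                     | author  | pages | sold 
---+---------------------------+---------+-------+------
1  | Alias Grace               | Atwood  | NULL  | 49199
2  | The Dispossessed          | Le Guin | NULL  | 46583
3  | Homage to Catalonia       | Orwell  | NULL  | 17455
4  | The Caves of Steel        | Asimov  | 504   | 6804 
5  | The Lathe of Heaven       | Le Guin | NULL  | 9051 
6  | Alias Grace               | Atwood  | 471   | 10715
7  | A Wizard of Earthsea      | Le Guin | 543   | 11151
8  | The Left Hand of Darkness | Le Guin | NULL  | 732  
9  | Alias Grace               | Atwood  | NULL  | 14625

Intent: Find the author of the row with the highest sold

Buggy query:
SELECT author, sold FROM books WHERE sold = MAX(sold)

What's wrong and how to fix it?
Bug: MAX(sold) is an aggregate and cannot be used directly in WHERE

Fix: Use a subquery: WHERE sold = (SELECT MAX(sold) FROM books)

Corrected query:
SELECT author, sold FROM books WHERE sold = (SELECT MAX(sold) FROM books)

Result:
author | sold 
-------+------
Atwood | 49199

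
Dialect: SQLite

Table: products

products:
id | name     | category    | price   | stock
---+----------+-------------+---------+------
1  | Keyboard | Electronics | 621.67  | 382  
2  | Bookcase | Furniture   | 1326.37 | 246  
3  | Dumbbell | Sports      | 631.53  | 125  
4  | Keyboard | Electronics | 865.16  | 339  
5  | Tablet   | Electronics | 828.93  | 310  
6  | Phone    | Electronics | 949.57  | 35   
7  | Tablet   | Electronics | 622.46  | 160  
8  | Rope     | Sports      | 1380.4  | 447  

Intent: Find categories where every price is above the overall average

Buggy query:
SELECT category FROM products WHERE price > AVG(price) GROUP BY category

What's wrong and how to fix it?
Bug: WHERE evaluates per row before aggregation, so AVG() is unavailable

Fix: Compute the overall average in a scalar subquery and compare each group's MIN against it in HAVING

Corrected query:
SELECT category FROM products GROUP BY category HAVING MIN(price) > (SELECT AVG(price) FROM products)

Result:
category 
---------
Furniture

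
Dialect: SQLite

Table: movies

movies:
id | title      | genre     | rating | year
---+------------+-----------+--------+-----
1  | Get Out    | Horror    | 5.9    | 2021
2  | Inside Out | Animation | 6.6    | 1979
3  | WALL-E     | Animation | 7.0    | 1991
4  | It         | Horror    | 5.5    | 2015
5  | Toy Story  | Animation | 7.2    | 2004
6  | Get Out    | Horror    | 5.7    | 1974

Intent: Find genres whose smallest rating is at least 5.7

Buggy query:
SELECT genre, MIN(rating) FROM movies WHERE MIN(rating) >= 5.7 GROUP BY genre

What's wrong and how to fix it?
Bug: MIN() in WHERE is a misuse of aggregate

Fix: Replace WHERE with HAVING after the GROUP BY

Corrected query:
SELECT genre, MIN(rating) FROM movies GROUP BY genre HAVING MIN(rating) >= 5.7

Result:
genre     | MIN(rating)
----------+------------
Animation | 6.6        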